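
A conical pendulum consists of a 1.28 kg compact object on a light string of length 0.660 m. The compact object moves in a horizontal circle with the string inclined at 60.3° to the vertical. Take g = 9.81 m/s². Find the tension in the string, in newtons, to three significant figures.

Vertically the bob has no acceleration, so T cosθ = mg.
T = mg/cosθ = 1.28 × 9.81 / cos 60.3° = 12.56/0.4955 = 25.34 N.

25.3 N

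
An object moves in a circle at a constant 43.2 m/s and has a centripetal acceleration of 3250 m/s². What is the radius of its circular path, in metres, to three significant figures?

a_c = v²/r ⇒ r = v²/a_c = (43.2)²/3250 = 1866/3250 = 0.5742 m.

0.574 m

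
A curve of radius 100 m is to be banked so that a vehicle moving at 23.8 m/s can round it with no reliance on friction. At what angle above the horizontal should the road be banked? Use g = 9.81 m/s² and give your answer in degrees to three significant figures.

30.0°

With no friction, the horizontal component of the normal force provides the centripetal force: N sinθ = mv²/r, while N cosθ = mg vertically.
Dividing: tanθ = v²/(r g) = (23.8)²/(100 × 9.81) = 566.4/981.0 = 0.5774.
θ = arctan(0.5774) = 30.00°.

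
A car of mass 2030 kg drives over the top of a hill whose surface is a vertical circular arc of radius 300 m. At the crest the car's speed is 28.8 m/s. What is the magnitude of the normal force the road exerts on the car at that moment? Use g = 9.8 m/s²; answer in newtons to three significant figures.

14300 N

At the crest the centripetal acceleration points downward (toward the centre of the arc), so mg − N = mv²/r.
N = m(g − v²/r) = 2030 × (9.8 − (28.8)²/300) = 2030 × (9.8 − 2.765) = 2030 × 7.035 = 14280 N.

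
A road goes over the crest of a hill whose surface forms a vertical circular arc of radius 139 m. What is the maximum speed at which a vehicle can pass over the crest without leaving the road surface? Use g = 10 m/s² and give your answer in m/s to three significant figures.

37.3 m/s

At the crest the centre of the circle is below the vehicle, so the net downward (centripetal) force is mg − N = mv²/r.
The vehicle leaves the road when N → 0, giving v_max = √(g r) = √(10.0 × 139) = 37.28 m/s.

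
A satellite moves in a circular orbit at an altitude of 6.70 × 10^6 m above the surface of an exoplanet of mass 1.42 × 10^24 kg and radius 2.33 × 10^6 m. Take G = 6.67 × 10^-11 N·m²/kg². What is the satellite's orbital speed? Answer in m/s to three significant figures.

3240 m/s

Orbital radius r = R + h = 2.33 × 10^6 + 6.70 × 10^6 = 9.030 × 10^6 m.
Gravity supplies the centripetal force: G M m / r² = m v² / r, so v = √(GM/r).
v = √(6.67 × 10^-11 × 1.42 × 10^24 / 9.030 × 10^6) = √(1.049 × 10^7) = 3239 m/s.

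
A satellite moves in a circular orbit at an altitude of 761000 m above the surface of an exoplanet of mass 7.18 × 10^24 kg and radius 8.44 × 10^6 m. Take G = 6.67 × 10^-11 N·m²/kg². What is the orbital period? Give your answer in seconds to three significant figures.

r = R + h = 8.44 × 10^6 + 761000 = 9.201 × 10^6 m. Gravity provides the centripetal force: G M m / r² = m v² / r ⇒ v = √(GM/r) = 7215 m/s.
T = 2πr/v = 2π × 9.201 × 10^6 / 7215 = 8013 s.

8010 s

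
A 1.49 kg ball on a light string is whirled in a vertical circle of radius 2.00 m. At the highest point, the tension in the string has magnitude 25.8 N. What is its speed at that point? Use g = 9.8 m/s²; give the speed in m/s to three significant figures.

7.36 m/s

At the top, T + mg = mv²/r, so v = √(r(T/m + g)) = √(2.00 × (25.8/1.49 + 9.8)) = √(2.00 × 27.12) = √54.23 = 7.364 m/s.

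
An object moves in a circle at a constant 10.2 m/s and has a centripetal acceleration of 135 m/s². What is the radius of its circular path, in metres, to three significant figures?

a_c = v²/r ⇒ r = v²/a_c = (10.2)²/135 = 104.0/135 = 0.7707 m.

0.771 m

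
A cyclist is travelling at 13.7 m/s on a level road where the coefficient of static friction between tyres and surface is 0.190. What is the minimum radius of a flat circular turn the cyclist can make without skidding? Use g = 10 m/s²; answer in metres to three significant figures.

At the limit, μ_s m g = m v²/r, so r_min = v²/(μ_s g) = (13.7)²/(0.190 × 10.0) = 187.7/1.900 = 98.78 m.

98.8 m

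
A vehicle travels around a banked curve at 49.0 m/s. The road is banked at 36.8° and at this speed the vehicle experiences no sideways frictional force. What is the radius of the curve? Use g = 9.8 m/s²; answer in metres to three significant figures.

327 m

Frictionless banking: tanθ = v²/(rg), so r = v²/(g tanθ).
r = (49.0)²/(9.8 × tan 36.8°) = 2401/(9.8 × 0.7481) = 2401/7.331 = 327.5 m.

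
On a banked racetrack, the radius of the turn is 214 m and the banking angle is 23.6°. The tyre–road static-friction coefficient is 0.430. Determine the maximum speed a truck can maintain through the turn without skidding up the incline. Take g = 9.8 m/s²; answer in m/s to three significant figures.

47.3 m/s

At the maximum speed, friction acts down the slope at its limiting value f = μN. Radially (horizontal, toward centre): N sinθ + μN cosθ = mv²/r. Vertically: N cosθ − μN sinθ = mg.
Dividing: v² = r g (sinθ + μcosθ)/(cosθ − μsinθ).
sinθ + μcosθ = 0.4003 + 0.430×0.9164 = 0.7944; cosθ − μsinθ = 0.9164 − 0.430×0.4003 = 0.7442.
v² = 214 × 9.8 × 0.7944/0.7442 = 2239 m²/s², so v = 47.31 m/s.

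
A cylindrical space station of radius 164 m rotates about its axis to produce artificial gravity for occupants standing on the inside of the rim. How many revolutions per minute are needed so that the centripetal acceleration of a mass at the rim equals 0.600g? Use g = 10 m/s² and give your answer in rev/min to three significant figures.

Require ω²r = 0.600g, so ω = √(0.600 × 10.0/164) = 0.1913 rad/s.
In rev/min: ω × 60/(2π) = 0.1913 × 60/(2π) = 1.827 rev/min.

1.83 rev/min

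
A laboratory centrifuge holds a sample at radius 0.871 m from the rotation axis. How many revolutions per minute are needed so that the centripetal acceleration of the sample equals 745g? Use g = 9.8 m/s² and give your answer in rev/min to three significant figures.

874 rev/min

Require ω²r = 745g, so ω = √(745 × 9.8/0.871) = 91.56 rad/s.
In rev/min: ω × 60/(2π) = 91.56 × 60/(2π) = 874.3 rev/min.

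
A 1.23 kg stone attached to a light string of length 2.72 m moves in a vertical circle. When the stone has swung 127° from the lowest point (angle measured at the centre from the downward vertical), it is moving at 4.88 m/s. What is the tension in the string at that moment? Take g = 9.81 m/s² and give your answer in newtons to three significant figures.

3.51 N

Take the radial direction toward the centre of the circle as positive. The component of the weight along the string toward the centre is −mg cos φ (φ measured from the bottom), so Newton's second law along the string gives T − mg cos φ = m v²/r.
cos 127° = -0.6018, so T = m(v²/r + g cos φ) = 1.23 × ((4.88)²/2.72 + 9.81 × -0.6018) = 1.23 × (8.755 + (-5.904)) = 1.23 × 2.851 = 3.507 N.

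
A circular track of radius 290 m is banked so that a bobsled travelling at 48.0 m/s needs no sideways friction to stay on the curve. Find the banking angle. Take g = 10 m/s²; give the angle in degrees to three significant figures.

38.5°

With no friction, the horizontal component of the normal force provides the centripetal force: N sinθ = mv²/r, while N cosθ = mg vertically.
Dividing: tanθ = v²/(r g) = (48.0)²/(290 × 10.0) = 2304/2900 = 0.7945.
θ = arctan(0.7945) = 38.47°.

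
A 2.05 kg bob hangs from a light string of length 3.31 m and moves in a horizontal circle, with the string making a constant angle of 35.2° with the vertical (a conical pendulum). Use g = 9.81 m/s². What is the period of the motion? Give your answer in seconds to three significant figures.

3.30 s

r = L sinθ = 1.908 m. From T sinθ = mω²r and T cosθ = mg: tanθ = ω²r/g, so ω² = g tanθ / r = g/(L cosθ).
ω = √(g/(L cosθ)) = √(9.81/(3.31 × 0.8171)) = √3.627 = 1.904 rad/s.
Period = 2π/ω = 3.299 s.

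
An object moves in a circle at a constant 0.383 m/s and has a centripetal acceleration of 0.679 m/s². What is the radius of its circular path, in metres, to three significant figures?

a_c = v²/r ⇒ r = v²/a_c = (0.383)²/0.679 = 0.1467/0.679 = 0.2160 m.

0.216 m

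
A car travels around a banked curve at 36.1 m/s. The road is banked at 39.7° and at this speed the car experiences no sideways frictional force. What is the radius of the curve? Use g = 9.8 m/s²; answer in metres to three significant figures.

160 m

Frictionless banking: tanθ = v²/(rg), so r = v²/(g tanθ).
r = (36.1)²/(9.8 × tan 39.7°) = 1303/(9.8 × 0.8302) = 1303/8.136 = 160.2 m.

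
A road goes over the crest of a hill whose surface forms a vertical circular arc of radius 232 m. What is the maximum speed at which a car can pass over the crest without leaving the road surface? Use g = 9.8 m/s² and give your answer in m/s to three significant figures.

47.7 m/s

At the crest the centre of the circle is below the car, so the net downward (centripetal) force is mg − N = mv²/r.
The car leaves the road when N → 0, giving v_max = √(g r) = √(9.8 × 232) = 47.68 m/s.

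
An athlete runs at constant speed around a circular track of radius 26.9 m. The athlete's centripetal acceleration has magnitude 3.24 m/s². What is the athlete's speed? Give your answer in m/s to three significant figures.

9.34 m/s

a_c = v²/r ⇒ v = √(a_c · r) = √(3.24 × 26.9) = √87.16 = 9.336 m/s.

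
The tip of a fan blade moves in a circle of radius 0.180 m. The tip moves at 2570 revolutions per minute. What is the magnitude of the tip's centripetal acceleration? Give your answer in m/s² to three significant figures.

13000 m/s²

ω = 2570 rev/min × 2π/60 = 269.1 rad/s, so v = ωr = 269.1 × 0.180 = 48.44 m/s.
a_c = v²/r = (48.44)²/0.180 = 2347/0.180 = 13040 m/s².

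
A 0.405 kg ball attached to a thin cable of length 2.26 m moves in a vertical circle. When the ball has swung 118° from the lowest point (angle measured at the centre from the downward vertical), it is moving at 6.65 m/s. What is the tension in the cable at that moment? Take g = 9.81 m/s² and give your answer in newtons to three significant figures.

6.06 N

Take the radial direction toward the centre of the circle as positive. The component of the weight along the string toward the centre is −mg cos φ (φ measured from the bottom), so Newton's second law along the string gives T − mg cos φ = m v²/r.
cos 118° = -0.4695, so T = m(v²/r + g cos φ) = 0.405 × ((6.65)²/2.26 + 9.81 × -0.4695) = 0.405 × (19.57 + (-4.606)) = 0.405 × 14.96 = 6.060 N.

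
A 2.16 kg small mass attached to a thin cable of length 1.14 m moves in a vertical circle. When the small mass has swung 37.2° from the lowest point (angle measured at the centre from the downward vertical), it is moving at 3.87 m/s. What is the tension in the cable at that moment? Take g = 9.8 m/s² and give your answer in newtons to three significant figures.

45.2 N

Take the radial direction toward the centre of the circle as positive. The component of the weight along the string toward the centre is −mg cos φ (φ measured from the bottom), so Newton's second law along the string gives T − mg cos φ = m v²/r.
cos 37.2° = 0.7965, so T = m(v²/r + g cos φ) = 2.16 × ((3.87)²/1.14 + 9.8 × 0.7965) = 2.16 × (13.14 + (7.806)) = 2.16 × 20.94 = 45.24 N.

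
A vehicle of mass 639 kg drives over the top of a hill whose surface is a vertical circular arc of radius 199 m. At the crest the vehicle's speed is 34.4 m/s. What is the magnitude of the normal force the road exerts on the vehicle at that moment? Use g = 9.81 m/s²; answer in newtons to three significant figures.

At the crest the centripetal acceleration points downward (toward the centre of the arc), so mg − N = mv²/r.
N = m(g − v²/r) = 639 × (9.81 − (34.4)²/199) = 639 × (9.81 − 5.947) = 639 × 3.863 = 2469 N.

2470 N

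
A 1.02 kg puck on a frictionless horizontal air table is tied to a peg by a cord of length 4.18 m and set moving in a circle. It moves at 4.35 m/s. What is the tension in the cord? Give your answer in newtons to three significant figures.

The tension is the only horizontal force, so it supplies the full centripetal force: T = m v²/r = 1.02 × (4.350)²/4.18 = 1.02 × 18.92/4.18 = 4.617 N.

4.62 N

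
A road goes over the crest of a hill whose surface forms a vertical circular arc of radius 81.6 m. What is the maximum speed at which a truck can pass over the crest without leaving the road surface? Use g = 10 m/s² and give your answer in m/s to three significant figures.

28.6 m/s

At the crest the centre of the circle is below the truck, so the net downward (centripetal) force is mg − N = mv²/r.
The truck leaves the road when N → 0, giving v_max = √(g r) = √(10.0 × 81.6) = 28.57 m/s.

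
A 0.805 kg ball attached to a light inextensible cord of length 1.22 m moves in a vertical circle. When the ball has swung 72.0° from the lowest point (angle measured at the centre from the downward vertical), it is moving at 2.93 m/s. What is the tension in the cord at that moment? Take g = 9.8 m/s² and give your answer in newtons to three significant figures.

Take the radial direction toward the centre of the circle as positive. The component of the weight along the string toward the centre is −mg cos φ (φ measured from the bottom), so Newton's second law along the string gives T − mg cos φ = m v²/r.
cos 72.0° = 0.3090, so T = m(v²/r + g cos φ) = 0.805 × ((2.93)²/1.22 + 9.8 × 0.3090) = 0.805 × (7.037 + (3.028)) = 0.805 × 10.07 = 8.102 N.

8.10 N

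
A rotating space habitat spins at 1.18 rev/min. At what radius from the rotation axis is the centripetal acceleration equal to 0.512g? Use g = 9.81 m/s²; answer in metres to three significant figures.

ω = 1.18 rev/min × 2π/60 = 0.1236 rad/s.
a_c = ω²r = 0.512g ⇒ r = 0.512 × 9.81 / (0.1236)² = 5.023/0.01527 = 328.9 m.

329 m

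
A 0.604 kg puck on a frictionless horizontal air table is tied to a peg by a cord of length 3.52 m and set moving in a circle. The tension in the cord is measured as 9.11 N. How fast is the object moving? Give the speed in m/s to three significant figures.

7.29 m/s

T = m v²/r ⇒ v = √(T r / m) = √(9.11 × 3.52 / 0.604) = √53.09 = 7.286 m/s.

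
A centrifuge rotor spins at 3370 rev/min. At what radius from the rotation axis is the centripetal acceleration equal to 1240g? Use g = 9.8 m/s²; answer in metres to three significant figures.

ω = 3370 rev/min × 2π/60 = 352.9 rad/s.
a_c = ω²r = 1240g ⇒ r = 1240 × 9.8 / (352.9)² = 12150/124500 = 0.09757 m.

0.0976 m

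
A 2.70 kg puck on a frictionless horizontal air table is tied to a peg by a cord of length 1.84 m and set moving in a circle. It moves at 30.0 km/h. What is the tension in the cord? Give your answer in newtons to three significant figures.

v = 30.0 km/h = 30.0/3.6 = 8.333 m/s.
The tension is the only horizontal force, so it supplies the full centripetal force: T = m v²/r = 2.70 × (8.333)²/1.84 = 2.70 × 69.44/1.84 = 101.9 N.

102 N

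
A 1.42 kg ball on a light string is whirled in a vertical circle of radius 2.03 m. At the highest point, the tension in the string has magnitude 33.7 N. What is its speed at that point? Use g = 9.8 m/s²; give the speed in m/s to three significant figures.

At the top, T + mg = mv²/r, so v = √(r(T/m + g)) = √(2.03 × (33.7/1.42 + 9.8)) = √(2.03 × 33.53) = √68.07 = 8.251 m/s.

8.25 m/s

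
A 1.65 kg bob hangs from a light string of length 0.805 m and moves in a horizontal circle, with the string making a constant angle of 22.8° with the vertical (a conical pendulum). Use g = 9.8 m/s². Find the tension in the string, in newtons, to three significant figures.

17.5 N

Vertically the bob has no acceleration, so T cosθ = mg.
T = mg/cosθ = 1.65 × 9.8 / cos 22.8° = 16.17/0.9219 = 17.54 N.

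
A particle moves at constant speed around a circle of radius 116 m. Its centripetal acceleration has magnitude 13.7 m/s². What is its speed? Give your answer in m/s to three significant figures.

39.9 m/s

a_c = v²/r ⇒ v = √(a_c · r) = √(13.7 × 116) = √1589 = 39.86 m/s.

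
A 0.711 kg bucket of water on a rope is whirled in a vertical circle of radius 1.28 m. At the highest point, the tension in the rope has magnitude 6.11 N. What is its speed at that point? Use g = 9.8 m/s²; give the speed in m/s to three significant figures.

4.85 m/s

At the top, T + mg = mv²/r, so v = √(r(T/m + g)) = √(1.28 × (6.11/0.711 + 9.8)) = √(1.28 × 18.39) = √23.54 = 4.852 m/s.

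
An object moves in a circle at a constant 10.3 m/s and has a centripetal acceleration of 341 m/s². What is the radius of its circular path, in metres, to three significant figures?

a_c = v²/r ⇒ r = v²/a_c = (10.3)²/341 = 106.1/341 = 0.3111 m.

0.311 m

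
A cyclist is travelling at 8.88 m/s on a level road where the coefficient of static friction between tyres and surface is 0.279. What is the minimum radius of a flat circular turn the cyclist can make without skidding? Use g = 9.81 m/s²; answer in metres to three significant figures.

At the limit, μ_s m g = m v²/r, so r_min = v²/(μ_s g) = (8.88)²/(0.279 × 9.81) = 78.85/2.737 = 28.81 m.

28.8 m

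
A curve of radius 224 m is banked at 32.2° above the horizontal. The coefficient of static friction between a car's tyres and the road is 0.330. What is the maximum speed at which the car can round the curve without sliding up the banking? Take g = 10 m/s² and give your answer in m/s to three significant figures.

At the maximum speed, friction acts down the slope at its limiting value f = μN. Radially (horizontal, toward centre): N sinθ + μN cosθ = mv²/r. Vertically: N cosθ − μN sinθ = mg.
Dividing: v² = r g (sinθ + μcosθ)/(cosθ − μsinθ).
sinθ + μcosθ = 0.5329 + 0.330×0.8462 = 0.8121; cosθ − μsinθ = 0.8462 − 0.330×0.5329 = 0.6703.
v² = 224 × 10.0 × 0.8121/0.6703 = 2714 m²/s², so v = 52.09 m/s.

52.1 m/s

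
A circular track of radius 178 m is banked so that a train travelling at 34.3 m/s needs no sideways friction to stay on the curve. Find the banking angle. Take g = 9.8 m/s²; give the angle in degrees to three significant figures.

For a frictionless banked turn: horizontally N sinθ = mv²/r and vertically N cosθ = mg.
Dividing: tanθ = v²/(r g) = (34.3)²/(178 × 9.8) = 1176/1744 = 0.6744.
θ = arctan(0.6744) = 34.00°.

34.0°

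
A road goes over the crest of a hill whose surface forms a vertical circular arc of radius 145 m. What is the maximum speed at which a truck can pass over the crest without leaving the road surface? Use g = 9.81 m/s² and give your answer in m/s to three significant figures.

At the crest the centre of the circle is below the truck, so the net downward (centripetal) force is mg − N = mv²/r.
The truck leaves the road when N → 0, giving v_max = √(g r) = √(9.81 × 145) = 37.72 m/s.

37.7 m/s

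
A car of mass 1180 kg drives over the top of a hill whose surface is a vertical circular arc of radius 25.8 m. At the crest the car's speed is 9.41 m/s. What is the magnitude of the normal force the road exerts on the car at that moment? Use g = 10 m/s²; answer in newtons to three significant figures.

At the crest the centripetal acceleration points downward (toward the centre of the arc), so mg − N = mv²/r.
N = m(g − v²/r) = 1180 × (10.0 − (9.41)²/25.8) = 1180 × (10.0 − 3.432) = 1180 × 6.568 = 7750 N.

7750 N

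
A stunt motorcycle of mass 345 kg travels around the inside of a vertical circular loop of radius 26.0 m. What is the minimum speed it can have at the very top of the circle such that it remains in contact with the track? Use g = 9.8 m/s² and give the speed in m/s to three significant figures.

16.0 m/s

At the highest point the centre is directly below, so both the weight and N act inward: N + mg = mv²/r.
At minimum speed N → 0, so mg = mv_min²/r ⇒ v_min = √(g r) = √(9.8 × 26.0) = 15.96 m/s.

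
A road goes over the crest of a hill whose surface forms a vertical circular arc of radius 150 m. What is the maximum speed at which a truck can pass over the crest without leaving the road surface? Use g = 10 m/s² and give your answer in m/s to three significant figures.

At the crest the centre of the circle is below the truck, so the net downward (centripetal) force is mg − N = mv²/r.
The truck leaves the road when N → 0, giving v_max = √(g r) = √(10.0 × 150) = 38.73 m/s.

38.7 m/s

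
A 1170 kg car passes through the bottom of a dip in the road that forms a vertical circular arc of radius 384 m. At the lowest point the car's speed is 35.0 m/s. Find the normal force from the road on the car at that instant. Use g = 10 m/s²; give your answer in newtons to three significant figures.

At the lowest point, N points up (toward the centre) and the weight mg points down (away from the centre), so the net inward force is N − mg = mv²/r.
N = m(v²/r + g) = 1170 × ((35.0)²/384 + 10.0) = 1170 × (3.190 + 10.0) = 1170 × 13.19 = 15430 N.

15400 N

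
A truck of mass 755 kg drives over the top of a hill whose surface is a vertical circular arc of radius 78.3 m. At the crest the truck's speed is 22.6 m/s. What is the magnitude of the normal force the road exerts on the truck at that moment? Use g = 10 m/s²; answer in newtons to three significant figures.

2630 N

At the crest the centripetal acceleration points downward (toward the centre of the arc), so mg − N = mv²/r.
N = m(g − v²/r) = 755 × (10.0 − (22.6)²/78.3) = 755 × (10.0 − 6.523) = 755 × 3.477 = 2625 N.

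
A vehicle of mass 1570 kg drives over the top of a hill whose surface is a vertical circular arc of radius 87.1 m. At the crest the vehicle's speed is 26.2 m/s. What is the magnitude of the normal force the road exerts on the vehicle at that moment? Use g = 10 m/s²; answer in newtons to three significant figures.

At the crest the centripetal acceleration points downward (toward the centre of the arc), so mg − N = mv²/r.
N = m(g − v²/r) = 1570 × (10.0 − (26.2)²/87.1) = 1570 × (10.0 − 7.881) = 1570 × 2.119 = 3327 N.

3330 N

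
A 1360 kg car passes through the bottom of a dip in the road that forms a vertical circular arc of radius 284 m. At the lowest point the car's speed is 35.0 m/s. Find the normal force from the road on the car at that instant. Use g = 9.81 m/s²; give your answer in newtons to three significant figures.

19200 N

At the lowest point, N points up (toward the centre) and the weight mg points down (away from the centre), so the net inward force is N − mg = mv²/r.
N = m(v²/r + g) = 1360 × ((35.0)²/284 + 9.81) = 1360 × (4.313 + 9.81) = 1360 × 14.12 = 19210 N.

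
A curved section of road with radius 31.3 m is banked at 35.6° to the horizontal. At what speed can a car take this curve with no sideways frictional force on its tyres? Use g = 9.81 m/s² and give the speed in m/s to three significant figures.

14.8 m/s

On a frictionless banked curve, N sinθ = mv²/r and N cosθ = mg, so tanθ = v²/(rg).
v = √(r g tanθ) = √(31.3 × 9.81 × tan 35.6°) = √(31.3 × 9.81 × 0.7159) = √219.8 = 14.83 m/s.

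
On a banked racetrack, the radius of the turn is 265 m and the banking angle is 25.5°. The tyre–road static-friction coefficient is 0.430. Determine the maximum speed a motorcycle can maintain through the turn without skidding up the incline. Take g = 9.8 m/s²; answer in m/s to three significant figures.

At the maximum speed, friction acts down the slope at its limiting value f = μN. Radially (horizontal, toward centre): N sinθ + μN cosθ = mv²/r. Vertically: N cosθ − μN sinθ = mg.
Dividing: v² = r g (sinθ + μcosθ)/(cosθ − μsinθ).
sinθ + μcosθ = 0.4305 + 0.430×0.9026 = 0.8186; cosθ − μsinθ = 0.9026 − 0.430×0.4305 = 0.7175.
v² = 265 × 9.8 × 0.8186/0.7175 = 2963 m²/s², so v = 54.43 m/s.

54.4 m/s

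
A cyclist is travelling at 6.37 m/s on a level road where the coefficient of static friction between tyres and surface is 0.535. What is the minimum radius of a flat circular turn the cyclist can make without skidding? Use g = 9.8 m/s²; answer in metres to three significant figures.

7.74 m

At the limit, μ_s m g = m v²/r, so r_min = v²/(μ_s g) = (6.37)²/(0.535 × 9.8) = 40.58/5.243 = 7.739 m.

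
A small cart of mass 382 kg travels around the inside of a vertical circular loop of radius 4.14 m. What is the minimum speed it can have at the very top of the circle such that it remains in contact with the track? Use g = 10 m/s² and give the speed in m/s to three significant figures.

At the highest point the centre is directly below, so both the weight and N act inward: N + mg = mv²/r.
At minimum speed N → 0, so mg = mv_min²/r ⇒ v_min = √(g r) = √(10.0 × 4.14) = 6.434 m/s.

6.43 m/s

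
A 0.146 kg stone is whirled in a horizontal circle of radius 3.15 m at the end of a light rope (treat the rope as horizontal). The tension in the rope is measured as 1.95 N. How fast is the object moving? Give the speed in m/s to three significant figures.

6.49 m/s

T = m v²/r ⇒ v = √(T r / m) = √(1.95 × 3.15 / 0.146) = √42.07 = 6.486 m/s.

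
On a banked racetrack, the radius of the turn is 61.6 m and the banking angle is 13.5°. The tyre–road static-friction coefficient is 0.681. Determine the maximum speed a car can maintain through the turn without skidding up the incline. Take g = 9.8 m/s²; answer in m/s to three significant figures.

At the maximum speed, friction acts down the slope at its limiting value f = μN. Radially (horizontal, toward centre): N sinθ + μN cosθ = mv²/r. Vertically: N cosθ − μN sinθ = mg.
Dividing: v² = r g (sinθ + μcosθ)/(cosθ − μsinθ).
sinθ + μcosθ = 0.2334 + 0.681×0.9724 = 0.8956; cosθ − μsinθ = 0.9724 − 0.681×0.2334 = 0.8134.
v² = 61.6 × 9.8 × 0.8956/0.8134 = 664.7 m²/s², so v = 25.78 m/s.

25.8 m/s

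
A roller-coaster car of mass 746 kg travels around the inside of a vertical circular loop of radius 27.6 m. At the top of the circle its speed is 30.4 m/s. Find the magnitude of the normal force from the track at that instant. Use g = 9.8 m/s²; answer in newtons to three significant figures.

At the top, both N and the weight mg point inward (toward the centre), so N + mg = mv²/r.
N = m(v²/r − g) = 746 × ((30.4)²/27.6 − 9.8) = 746 × (33.48 − 9.8) = 746 × 23.68 = 17670 N.

17700 N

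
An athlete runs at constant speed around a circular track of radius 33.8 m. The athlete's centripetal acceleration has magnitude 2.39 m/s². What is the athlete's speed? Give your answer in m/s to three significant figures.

8.99 m/s

a_c = v²/r ⇒ v = √(a_c · r) = √(2.39 × 33.8) = √80.78 = 8.988 m/s.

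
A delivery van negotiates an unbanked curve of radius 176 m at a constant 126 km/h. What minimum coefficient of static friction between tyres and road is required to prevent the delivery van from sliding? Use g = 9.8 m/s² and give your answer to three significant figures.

v = 126/3.6 = 35.00 m/s.
Friction provides the centripetal force: μ_s m g = m v²/r, so μ_s = v²/(g r) = (35.00)²/(9.8 × 176) = 1225/1725 = 0.7102.

0.710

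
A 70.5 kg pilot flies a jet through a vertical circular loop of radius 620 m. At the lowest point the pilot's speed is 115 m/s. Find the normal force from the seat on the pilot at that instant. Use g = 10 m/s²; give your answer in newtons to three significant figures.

At the lowest point, N points up (toward the centre) and the weight mg points down (away from the centre), so the net inward force is N − mg = mv²/r.
N = m(v²/r + g) = 70.5 × ((115)²/620 + 10.0) = 70.5 × (21.33 + 10.0) = 70.5 × 31.33 = 2209 N.

2210 N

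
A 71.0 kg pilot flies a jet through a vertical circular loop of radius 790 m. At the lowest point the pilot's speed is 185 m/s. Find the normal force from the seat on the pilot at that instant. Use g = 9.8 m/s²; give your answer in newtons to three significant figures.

At the lowest point, N points up (toward the centre) and the weight mg points down (away from the centre), so the net inward force is N − mg = mv²/r.
N = m(v²/r + g) = 71.0 × ((185)²/790 + 9.8) = 71.0 × (43.32 + 9.8) = 71.0 × 53.12 = 3772 N.

3770 N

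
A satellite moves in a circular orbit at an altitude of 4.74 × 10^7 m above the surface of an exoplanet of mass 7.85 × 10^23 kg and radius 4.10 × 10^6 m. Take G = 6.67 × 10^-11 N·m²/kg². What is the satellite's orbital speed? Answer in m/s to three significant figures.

1010 m/s

Orbital radius r = R + h = 4.10 × 10^6 + 4.74 × 10^7 = 5.150 × 10^7 m.
Gravity supplies the centripetal force: G M m / r² = m v² / r, so v = √(GM/r).
v = √(6.67 × 10^-11 × 7.85 × 10^23 / 5.150 × 10^7) = √(1.017 × 10^6) = 1008 m/s.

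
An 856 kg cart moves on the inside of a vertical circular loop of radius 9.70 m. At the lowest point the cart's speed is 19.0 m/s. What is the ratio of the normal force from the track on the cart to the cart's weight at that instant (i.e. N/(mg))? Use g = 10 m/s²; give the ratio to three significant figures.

4.72

At the bottom, N − mg = mv²/r, so N = m(v²/r + g) and N/(mg) = v²/(rg) + 1 = (19.0)²/(9.70 × 10.0) + 1 = 3.722 + 1 = 4.722.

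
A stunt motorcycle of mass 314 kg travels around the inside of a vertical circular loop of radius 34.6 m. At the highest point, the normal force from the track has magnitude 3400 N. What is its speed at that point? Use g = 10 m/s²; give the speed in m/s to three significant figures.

At the top, N + mg = mv²/r, so v = √(r(N/m + g)) = √(34.6 × (3400/314 + 10.0)) = √(34.6 × 20.83) = √720.6 = 26.84 m/s.

26.8 m/s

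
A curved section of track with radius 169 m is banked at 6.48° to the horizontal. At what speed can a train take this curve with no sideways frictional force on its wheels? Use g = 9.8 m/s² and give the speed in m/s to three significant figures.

13.7 m/s

On a frictionless banked curve, N sinθ = mv²/r and N cosθ = mg, so tanθ = v²/(rg).
v = √(r g tanθ) = √(169 × 9.8 × tan 6.48°) = √(169 × 9.8 × 0.1136) = √188.1 = 13.72 m/s.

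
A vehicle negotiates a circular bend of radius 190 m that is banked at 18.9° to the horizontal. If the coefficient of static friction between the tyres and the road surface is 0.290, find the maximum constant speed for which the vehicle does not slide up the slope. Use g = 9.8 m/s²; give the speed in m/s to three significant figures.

36.2 m/s

At the maximum speed, friction acts down the slope at its limiting value f = μN. Radially (horizontal, toward centre): N sinθ + μN cosθ = mv²/r. Vertically: N cosθ − μN sinθ = mg.
Dividing: v² = r g (sinθ + μcosθ)/(cosθ − μsinθ).
sinθ + μcosθ = 0.3239 + 0.290×0.9461 = 0.5983; cosθ − μsinθ = 0.9461 − 0.290×0.3239 = 0.8521.
v² = 190 × 9.8 × 0.5983/0.8521 = 1307 m²/s², so v = 36.16 m/s.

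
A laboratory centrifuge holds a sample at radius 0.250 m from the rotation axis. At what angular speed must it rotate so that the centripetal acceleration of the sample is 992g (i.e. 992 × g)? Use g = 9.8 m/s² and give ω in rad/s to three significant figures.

Centripetal acceleration a_c = ω²r. Setting ω²r = 992g:
ω = √(992g / r) = √(992 × 9.8 / 0.250) = √38890 = 197.2 rad/s.

197 rad/s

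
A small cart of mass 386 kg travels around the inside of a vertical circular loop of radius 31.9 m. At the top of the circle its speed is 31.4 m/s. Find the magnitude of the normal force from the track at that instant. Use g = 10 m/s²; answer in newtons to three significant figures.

At the top, both N and the weight mg point inward (toward the centre), so N + mg = mv²/r.
N = m(v²/r − g) = 386 × ((31.4)²/31.9 − 10.0) = 386 × (30.91 − 10.0) = 386 × 20.91 = 8070 N.

8070 N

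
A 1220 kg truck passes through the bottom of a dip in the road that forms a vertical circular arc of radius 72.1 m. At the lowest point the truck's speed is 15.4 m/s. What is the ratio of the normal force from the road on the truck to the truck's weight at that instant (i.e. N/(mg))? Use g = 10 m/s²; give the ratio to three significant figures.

At the bottom, N − mg = mv²/r, so N = m(v²/r + g) and N/(mg) = v²/(rg) + 1 = (15.4)²/(72.1 × 10.0) + 1 = 0.3289 + 1 = 1.329.

1.33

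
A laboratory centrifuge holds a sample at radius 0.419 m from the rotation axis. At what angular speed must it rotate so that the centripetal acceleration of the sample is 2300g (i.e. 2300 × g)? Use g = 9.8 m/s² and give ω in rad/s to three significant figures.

232 rad/s

Centripetal acceleration a_c = ω²r. Setting ω²r = 2300g:
ω = √(2300g / r) = √(2300 × 9.8 / 0.419) = √53790 = 231.9 rad/s.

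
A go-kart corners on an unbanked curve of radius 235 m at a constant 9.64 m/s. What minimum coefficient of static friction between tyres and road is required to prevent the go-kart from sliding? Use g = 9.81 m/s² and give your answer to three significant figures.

0.0403

Friction provides the centripetal force: μ_s m g = m v²/r, so μ_s = v²/(g r) = (9.640)²/(9.81 × 235) = 92.93/2305 = 0.04031.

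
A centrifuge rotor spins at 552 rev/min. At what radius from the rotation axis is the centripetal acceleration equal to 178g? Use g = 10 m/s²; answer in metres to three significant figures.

ω = 552 rev/min × 2π/60 = 57.81 rad/s.
a_c = ω²r = 178g ⇒ r = 178 × 10.0 / (57.81)² = 1780/3341 = 0.5327 m.

0.533 m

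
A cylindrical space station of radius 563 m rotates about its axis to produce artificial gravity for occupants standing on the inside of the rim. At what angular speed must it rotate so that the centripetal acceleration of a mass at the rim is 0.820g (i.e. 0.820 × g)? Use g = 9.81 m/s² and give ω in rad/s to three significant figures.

Centripetal acceleration a_c = ω²r. Setting ω²r = 0.820g:
ω = √(0.820g / r) = √(0.820 × 9.81 / 563) = √0.01429 = 0.1195 rad/s.

0.120 rad/s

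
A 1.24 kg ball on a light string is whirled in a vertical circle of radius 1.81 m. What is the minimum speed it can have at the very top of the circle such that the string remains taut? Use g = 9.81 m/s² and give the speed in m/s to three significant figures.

4.21 m/s

At the highest point the centre is directly below, so both the weight and T act inward: T + mg = mv²/r.
At minimum speed T → 0, so mg = mv_min²/r ⇒ v_min = √(g r) = √(9.81 × 1.81) = 4.214 m/s.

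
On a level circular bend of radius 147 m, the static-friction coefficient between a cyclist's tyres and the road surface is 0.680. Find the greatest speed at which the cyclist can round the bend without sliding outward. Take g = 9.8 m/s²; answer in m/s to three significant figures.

On a flat curve, static friction is the only horizontal force, so it must supply the full centripetal force: μ_s m g = m v²/r.
Mass cancels: v_max = √(μ_s g r) = √(0.680 × 9.8 × 147) = √979.6 = 31.30 m/s.

31.3 m/s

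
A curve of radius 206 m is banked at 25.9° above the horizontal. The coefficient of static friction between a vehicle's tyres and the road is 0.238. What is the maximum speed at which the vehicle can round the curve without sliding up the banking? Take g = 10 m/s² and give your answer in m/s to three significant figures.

At the maximum speed, friction acts down the slope at its limiting value f = μN. Radially (horizontal, toward centre): N sinθ + μN cosθ = mv²/r. Vertically: N cosθ − μN sinθ = mg.
Dividing: v² = r g (sinθ + μcosθ)/(cosθ − μsinθ).
sinθ + μcosθ = 0.4368 + 0.238×0.8996 = 0.6509; cosθ − μsinθ = 0.8996 − 0.238×0.4368 = 0.7956.
v² = 206 × 10.0 × 0.6509/0.7956 = 1685 m²/s², so v = 41.05 m/s.

41.1 m/s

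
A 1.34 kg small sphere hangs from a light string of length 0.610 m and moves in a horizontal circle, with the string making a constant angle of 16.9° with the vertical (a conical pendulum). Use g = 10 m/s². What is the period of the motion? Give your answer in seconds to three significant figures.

r = L sinθ = 0.1773 m. From T sinθ = mω²r and T cosθ = mg: tanθ = ω²r/g, so ω² = g tanθ / r = g/(L cosθ).
ω = √(g/(L cosθ)) = √(10.0/(0.610 × 0.9568)) = √17.13 = 4.139 rad/s.
Period = 2π/ω = 1.518 s.

1.52 s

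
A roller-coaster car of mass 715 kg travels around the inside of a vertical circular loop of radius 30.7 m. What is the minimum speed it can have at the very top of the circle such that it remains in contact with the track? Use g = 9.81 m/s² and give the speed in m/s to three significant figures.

17.4 m/s

At the top, both weight mg and N point toward the centre: N + mg = mv²/r.
At minimum speed N → 0, so mg = mv_min²/r ⇒ v_min = √(g r) = √(9.81 × 30.7) = 17.35 m/s.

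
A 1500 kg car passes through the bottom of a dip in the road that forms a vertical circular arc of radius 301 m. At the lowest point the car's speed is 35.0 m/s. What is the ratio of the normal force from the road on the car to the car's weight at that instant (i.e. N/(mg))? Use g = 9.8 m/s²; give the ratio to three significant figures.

At the bottom, N − mg = mv²/r, so N = m(v²/r + g) and N/(mg) = v²/(rg) + 1 = (35.0)²/(301 × 9.8) + 1 = 0.4153 + 1 = 1.415.

1.42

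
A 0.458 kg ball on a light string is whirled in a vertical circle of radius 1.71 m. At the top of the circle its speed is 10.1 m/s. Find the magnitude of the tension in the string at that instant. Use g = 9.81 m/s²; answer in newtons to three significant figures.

At the top, both T and the weight mg point inward (toward the centre), so T + mg = mv²/r.
T = m(v²/r − g) = 0.458 × ((10.1)²/1.71 − 9.81) = 0.458 × (59.65 − 9.81) = 0.458 × 49.84 = 22.83 N.

22.8 N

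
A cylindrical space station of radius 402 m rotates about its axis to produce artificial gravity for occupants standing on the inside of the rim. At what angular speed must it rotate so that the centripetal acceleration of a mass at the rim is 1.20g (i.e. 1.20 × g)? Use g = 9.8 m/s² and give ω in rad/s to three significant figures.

0.171 rad/s

Centripetal acceleration a_c = ω²r. Setting ω²r = 1.20g:
ω = √(1.20g / r) = √(1.20 × 9.8 / 402) = √0.02925 = 0.1710 rad/s.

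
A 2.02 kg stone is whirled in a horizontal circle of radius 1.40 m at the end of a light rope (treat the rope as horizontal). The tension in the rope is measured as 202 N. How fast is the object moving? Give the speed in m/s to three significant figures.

T = m v²/r ⇒ v = √(T r / m) = √(202 × 1.40 / 2.02) = √140.0 = 11.83 m/s.

11.8 m/s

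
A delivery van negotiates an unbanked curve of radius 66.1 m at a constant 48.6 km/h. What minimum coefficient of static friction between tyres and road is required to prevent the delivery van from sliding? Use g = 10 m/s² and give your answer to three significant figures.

v = 48.6/3.6 = 13.50 m/s.
Friction provides the centripetal force: μ_s m g = m v²/r, so μ_s = v²/(g r) = (13.50)²/(10.0 × 66.1) = 182.2/661.0 = 0.2757.

0.276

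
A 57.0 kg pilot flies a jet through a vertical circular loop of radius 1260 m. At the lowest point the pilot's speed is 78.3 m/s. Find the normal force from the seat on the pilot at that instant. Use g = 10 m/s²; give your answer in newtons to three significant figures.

847 N

At the lowest point, N points up (toward the centre) and the weight mg points down (away from the centre), so the net inward force is N − mg = mv²/r.
N = m(v²/r + g) = 57.0 × ((78.3)²/1260 + 10.0) = 57.0 × (4.866 + 10.0) = 57.0 × 14.87 = 847.3 N.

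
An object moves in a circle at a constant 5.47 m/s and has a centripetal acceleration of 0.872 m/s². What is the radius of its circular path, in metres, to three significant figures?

a_c = v²/r ⇒ r = v²/a_c = (5.47)²/0.872 = 29.92/0.872 = 34.31 m.

34.3 m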